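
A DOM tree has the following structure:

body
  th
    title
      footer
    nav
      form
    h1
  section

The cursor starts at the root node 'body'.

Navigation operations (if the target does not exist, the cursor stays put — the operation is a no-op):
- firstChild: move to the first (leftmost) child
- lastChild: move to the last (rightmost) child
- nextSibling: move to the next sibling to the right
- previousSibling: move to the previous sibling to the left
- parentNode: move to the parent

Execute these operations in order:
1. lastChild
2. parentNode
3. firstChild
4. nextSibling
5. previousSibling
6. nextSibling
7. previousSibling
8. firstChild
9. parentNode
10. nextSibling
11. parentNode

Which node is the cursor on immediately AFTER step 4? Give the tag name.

Answer: section

Derivation:
After 1 (lastChild): section
After 2 (parentNode): body
After 3 (firstChild): th
After 4 (nextSibling): section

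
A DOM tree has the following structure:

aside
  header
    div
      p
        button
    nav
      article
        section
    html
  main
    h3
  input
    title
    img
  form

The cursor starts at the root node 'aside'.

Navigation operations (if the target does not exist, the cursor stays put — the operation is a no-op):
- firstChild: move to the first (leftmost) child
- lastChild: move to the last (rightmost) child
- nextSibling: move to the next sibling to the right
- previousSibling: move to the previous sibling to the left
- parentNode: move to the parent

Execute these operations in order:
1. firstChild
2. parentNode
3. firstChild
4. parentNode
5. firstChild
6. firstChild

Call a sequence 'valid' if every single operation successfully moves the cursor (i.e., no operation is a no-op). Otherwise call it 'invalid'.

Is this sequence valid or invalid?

Answer: valid

Derivation:
After 1 (firstChild): header
After 2 (parentNode): aside
After 3 (firstChild): header
After 4 (parentNode): aside
After 5 (firstChild): header
After 6 (firstChild): div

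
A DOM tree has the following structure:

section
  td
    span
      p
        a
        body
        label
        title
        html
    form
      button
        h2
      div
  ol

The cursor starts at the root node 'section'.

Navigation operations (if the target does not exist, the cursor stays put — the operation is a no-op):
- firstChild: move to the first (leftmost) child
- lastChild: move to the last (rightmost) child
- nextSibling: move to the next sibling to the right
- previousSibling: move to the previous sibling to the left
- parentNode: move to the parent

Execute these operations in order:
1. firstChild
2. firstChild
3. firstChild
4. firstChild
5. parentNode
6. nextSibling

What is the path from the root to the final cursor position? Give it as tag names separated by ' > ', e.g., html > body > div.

After 1 (firstChild): td
After 2 (firstChild): span
After 3 (firstChild): p
After 4 (firstChild): a
After 5 (parentNode): p
After 6 (nextSibling): p (no-op, stayed)

Answer: section > td > span > p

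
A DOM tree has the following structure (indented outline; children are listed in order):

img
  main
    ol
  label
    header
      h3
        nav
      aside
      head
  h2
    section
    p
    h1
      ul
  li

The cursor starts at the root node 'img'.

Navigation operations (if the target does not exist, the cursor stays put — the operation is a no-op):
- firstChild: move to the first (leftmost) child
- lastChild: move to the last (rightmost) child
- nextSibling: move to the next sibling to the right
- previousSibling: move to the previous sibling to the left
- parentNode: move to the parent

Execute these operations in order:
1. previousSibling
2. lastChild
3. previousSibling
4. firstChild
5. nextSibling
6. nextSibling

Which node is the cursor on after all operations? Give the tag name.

Answer: h1

Derivation:
After 1 (previousSibling): img (no-op, stayed)
After 2 (lastChild): li
After 3 (previousSibling): h2
After 4 (firstChild): section
After 5 (nextSibling): p
After 6 (nextSibling): h1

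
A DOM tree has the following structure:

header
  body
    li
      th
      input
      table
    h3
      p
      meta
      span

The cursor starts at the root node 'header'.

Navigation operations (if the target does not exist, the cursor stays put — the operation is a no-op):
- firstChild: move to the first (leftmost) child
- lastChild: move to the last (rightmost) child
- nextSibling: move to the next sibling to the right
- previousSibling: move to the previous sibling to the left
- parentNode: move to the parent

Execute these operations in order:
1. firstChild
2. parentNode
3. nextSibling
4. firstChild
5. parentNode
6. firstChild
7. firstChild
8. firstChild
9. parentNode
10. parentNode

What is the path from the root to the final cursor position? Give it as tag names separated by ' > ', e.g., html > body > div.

After 1 (firstChild): body
After 2 (parentNode): header
After 3 (nextSibling): header (no-op, stayed)
After 4 (firstChild): body
After 5 (parentNode): header
After 6 (firstChild): body
After 7 (firstChild): li
After 8 (firstChild): th
After 9 (parentNode): li
After 10 (parentNode): body

Answer: header > body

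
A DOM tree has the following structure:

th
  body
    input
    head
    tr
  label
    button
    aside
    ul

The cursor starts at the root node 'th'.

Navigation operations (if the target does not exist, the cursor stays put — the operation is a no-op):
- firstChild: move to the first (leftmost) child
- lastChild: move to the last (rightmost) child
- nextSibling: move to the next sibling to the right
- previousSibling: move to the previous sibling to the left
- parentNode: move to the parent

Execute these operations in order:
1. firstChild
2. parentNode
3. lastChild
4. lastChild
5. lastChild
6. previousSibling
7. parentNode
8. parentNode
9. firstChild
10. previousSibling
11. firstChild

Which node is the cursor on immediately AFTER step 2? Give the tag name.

Answer: th

Derivation:
After 1 (firstChild): body
After 2 (parentNode): th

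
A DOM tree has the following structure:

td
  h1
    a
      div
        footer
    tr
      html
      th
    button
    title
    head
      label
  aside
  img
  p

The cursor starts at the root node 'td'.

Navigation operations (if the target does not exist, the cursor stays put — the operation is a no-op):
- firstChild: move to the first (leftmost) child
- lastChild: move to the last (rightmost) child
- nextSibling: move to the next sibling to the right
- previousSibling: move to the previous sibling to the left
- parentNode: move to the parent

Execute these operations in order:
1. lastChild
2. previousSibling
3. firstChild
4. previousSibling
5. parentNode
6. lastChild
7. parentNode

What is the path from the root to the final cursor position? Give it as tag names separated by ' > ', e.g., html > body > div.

Answer: td

Derivation:
After 1 (lastChild): p
After 2 (previousSibling): img
After 3 (firstChild): img (no-op, stayed)
After 4 (previousSibling): aside
After 5 (parentNode): td
After 6 (lastChild): p
After 7 (parentNode): td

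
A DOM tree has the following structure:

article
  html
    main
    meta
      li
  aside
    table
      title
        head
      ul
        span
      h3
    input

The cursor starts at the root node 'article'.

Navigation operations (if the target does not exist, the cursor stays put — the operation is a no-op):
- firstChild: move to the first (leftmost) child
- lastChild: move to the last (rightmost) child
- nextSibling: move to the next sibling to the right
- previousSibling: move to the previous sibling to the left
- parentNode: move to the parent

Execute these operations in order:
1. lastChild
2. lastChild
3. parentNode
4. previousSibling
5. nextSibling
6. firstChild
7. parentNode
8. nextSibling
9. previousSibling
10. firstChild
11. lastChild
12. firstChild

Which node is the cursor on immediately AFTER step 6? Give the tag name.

Answer: table

Derivation:
After 1 (lastChild): aside
After 2 (lastChild): input
After 3 (parentNode): aside
After 4 (previousSibling): html
After 5 (nextSibling): aside
After 6 (firstChild): table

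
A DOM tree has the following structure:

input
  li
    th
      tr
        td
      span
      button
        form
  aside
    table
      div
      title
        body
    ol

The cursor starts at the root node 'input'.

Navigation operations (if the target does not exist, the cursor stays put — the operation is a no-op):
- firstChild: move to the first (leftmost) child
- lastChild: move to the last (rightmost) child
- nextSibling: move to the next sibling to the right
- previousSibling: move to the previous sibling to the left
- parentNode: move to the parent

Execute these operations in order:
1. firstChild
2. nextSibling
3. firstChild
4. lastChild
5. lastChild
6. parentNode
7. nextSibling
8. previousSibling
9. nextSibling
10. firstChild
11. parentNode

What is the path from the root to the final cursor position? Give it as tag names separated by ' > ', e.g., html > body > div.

After 1 (firstChild): li
After 2 (nextSibling): aside
After 3 (firstChild): table
After 4 (lastChild): title
After 5 (lastChild): body
After 6 (parentNode): title
After 7 (nextSibling): title (no-op, stayed)
After 8 (previousSibling): div
After 9 (nextSibling): title
After 10 (firstChild): body
After 11 (parentNode): title

Answer: input > aside > table > title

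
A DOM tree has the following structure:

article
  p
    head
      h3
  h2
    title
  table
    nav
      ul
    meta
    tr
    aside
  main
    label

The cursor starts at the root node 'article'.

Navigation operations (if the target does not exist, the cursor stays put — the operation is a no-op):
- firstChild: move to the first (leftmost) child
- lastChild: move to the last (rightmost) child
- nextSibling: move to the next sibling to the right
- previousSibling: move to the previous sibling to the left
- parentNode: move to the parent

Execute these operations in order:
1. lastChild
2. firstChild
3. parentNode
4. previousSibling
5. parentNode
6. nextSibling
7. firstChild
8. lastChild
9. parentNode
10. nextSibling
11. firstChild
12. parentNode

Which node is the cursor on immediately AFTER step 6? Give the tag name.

Answer: article

Derivation:
After 1 (lastChild): main
After 2 (firstChild): label
After 3 (parentNode): main
After 4 (previousSibling): table
After 5 (parentNode): article
After 6 (nextSibling): article (no-op, stayed)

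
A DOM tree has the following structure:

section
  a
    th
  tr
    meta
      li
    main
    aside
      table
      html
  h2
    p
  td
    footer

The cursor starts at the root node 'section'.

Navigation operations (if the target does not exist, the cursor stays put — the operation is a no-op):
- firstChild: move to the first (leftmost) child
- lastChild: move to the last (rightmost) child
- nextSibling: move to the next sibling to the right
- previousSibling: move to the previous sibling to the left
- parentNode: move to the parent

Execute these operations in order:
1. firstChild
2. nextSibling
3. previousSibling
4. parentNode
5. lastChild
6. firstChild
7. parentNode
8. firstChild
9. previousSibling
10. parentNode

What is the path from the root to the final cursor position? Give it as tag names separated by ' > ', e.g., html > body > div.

After 1 (firstChild): a
After 2 (nextSibling): tr
After 3 (previousSibling): a
After 4 (parentNode): section
After 5 (lastChild): td
After 6 (firstChild): footer
After 7 (parentNode): td
After 8 (firstChild): footer
After 9 (previousSibling): footer (no-op, stayed)
After 10 (parentNode): td

Answer: section > td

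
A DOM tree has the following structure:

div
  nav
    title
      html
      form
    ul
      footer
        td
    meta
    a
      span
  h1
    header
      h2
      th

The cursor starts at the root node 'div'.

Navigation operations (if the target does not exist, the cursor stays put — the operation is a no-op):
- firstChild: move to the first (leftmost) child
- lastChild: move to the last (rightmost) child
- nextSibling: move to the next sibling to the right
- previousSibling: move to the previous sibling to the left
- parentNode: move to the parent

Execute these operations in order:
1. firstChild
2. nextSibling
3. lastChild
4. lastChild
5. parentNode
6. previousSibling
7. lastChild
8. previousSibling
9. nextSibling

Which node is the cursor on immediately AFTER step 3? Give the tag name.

After 1 (firstChild): nav
After 2 (nextSibling): h1
After 3 (lastChild): header

Answer: header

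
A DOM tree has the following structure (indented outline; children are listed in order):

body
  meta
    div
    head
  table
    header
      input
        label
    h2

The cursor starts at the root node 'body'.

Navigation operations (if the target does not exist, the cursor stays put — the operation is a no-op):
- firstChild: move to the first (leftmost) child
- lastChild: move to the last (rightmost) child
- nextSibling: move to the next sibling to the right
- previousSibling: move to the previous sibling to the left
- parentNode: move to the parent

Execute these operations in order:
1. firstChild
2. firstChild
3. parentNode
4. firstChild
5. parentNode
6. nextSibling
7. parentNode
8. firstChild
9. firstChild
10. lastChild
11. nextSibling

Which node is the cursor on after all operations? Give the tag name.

Answer: head

Derivation:
After 1 (firstChild): meta
After 2 (firstChild): div
After 3 (parentNode): meta
After 4 (firstChild): div
After 5 (parentNode): meta
After 6 (nextSibling): table
After 7 (parentNode): body
After 8 (firstChild): meta
After 9 (firstChild): div
After 10 (lastChild): div (no-op, stayed)
After 11 (nextSibling): head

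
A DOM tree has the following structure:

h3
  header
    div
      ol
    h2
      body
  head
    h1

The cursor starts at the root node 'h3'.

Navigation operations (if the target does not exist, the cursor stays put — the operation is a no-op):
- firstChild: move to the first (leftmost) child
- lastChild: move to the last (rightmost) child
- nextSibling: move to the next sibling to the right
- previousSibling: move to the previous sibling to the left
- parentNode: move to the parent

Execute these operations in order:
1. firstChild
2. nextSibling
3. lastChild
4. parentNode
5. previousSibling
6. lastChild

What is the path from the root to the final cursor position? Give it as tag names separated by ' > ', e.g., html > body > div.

Answer: h3 > header > h2

Derivation:
After 1 (firstChild): header
After 2 (nextSibling): head
After 3 (lastChild): h1
After 4 (parentNode): head
After 5 (previousSibling): header
After 6 (lastChild): h2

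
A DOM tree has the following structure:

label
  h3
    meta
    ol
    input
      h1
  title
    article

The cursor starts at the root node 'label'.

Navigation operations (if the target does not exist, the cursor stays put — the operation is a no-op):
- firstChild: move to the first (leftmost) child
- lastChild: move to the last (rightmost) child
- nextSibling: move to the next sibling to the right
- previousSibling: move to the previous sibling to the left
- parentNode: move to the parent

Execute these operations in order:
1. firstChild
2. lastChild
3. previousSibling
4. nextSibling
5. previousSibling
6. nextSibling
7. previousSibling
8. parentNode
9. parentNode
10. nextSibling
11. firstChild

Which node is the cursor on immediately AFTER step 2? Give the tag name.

Answer: input

Derivation:
After 1 (firstChild): h3
After 2 (lastChild): input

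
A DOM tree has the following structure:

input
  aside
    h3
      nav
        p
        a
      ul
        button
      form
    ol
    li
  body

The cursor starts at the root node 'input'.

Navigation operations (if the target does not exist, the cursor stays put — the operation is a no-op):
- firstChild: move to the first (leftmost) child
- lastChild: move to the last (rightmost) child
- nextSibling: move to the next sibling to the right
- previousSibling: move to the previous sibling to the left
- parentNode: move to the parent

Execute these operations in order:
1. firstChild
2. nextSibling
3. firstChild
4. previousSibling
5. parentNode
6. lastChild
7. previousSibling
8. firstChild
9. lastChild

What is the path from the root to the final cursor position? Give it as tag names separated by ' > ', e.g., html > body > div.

Answer: input > aside > h3 > form

Derivation:
After 1 (firstChild): aside
After 2 (nextSibling): body
After 3 (firstChild): body (no-op, stayed)
After 4 (previousSibling): aside
After 5 (parentNode): input
After 6 (lastChild): body
After 7 (previousSibling): aside
After 8 (firstChild): h3
After 9 (lastChild): form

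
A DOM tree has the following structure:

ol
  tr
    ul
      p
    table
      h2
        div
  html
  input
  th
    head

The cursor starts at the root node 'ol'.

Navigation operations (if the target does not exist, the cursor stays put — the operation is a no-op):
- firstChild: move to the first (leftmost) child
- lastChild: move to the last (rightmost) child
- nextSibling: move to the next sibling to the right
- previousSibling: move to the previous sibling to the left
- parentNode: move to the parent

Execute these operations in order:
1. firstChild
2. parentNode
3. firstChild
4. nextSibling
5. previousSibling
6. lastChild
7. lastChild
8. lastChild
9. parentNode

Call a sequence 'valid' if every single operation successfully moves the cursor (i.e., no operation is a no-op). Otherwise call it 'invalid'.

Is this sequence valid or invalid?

After 1 (firstChild): tr
After 2 (parentNode): ol
After 3 (firstChild): tr
After 4 (nextSibling): html
After 5 (previousSibling): tr
After 6 (lastChild): table
After 7 (lastChild): h2
After 8 (lastChild): div
After 9 (parentNode): h2

Answer: valid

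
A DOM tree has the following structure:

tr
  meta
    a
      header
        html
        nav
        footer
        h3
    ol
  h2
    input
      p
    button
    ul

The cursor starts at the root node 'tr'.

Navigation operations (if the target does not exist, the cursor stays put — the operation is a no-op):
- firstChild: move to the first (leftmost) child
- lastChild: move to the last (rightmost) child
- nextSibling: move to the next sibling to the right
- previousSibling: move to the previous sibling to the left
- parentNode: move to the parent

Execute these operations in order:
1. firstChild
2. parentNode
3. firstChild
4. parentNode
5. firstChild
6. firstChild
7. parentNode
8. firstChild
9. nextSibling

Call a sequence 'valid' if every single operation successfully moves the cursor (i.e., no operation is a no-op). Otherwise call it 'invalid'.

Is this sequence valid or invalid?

After 1 (firstChild): meta
After 2 (parentNode): tr
After 3 (firstChild): meta
After 4 (parentNode): tr
After 5 (firstChild): meta
After 6 (firstChild): a
After 7 (parentNode): meta
After 8 (firstChild): a
After 9 (nextSibling): ol

Answer: valid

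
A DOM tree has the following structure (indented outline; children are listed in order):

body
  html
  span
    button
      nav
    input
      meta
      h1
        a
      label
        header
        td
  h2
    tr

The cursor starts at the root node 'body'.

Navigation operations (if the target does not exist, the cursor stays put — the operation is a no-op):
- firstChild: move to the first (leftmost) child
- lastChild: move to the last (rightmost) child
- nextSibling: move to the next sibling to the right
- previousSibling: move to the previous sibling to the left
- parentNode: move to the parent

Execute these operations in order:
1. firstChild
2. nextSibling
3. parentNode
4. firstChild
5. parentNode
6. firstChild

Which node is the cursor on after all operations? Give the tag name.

Answer: html

Derivation:
After 1 (firstChild): html
After 2 (nextSibling): span
After 3 (parentNode): body
After 4 (firstChild): html
After 5 (parentNode): body
After 6 (firstChild): html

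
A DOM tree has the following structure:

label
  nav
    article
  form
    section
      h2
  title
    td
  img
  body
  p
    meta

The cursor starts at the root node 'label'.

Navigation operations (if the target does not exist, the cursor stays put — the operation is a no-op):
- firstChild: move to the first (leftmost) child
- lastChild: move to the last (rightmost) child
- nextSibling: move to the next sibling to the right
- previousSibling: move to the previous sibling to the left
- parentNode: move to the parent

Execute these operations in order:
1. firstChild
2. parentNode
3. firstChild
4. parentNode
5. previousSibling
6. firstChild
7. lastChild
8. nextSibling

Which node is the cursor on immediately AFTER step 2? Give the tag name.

After 1 (firstChild): nav
After 2 (parentNode): label

Answer: label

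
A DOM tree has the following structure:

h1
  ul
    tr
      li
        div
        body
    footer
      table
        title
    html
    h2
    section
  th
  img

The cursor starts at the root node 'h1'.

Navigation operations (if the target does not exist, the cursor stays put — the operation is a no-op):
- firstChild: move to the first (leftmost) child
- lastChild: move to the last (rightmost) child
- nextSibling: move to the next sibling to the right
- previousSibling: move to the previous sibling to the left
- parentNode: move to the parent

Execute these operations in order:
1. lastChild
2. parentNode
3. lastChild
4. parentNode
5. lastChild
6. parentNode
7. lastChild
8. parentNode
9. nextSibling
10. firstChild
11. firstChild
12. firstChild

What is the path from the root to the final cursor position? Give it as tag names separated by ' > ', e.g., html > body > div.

Answer: h1 > ul > tr > li

Derivation:
After 1 (lastChild): img
After 2 (parentNode): h1
After 3 (lastChild): img
After 4 (parentNode): h1
After 5 (lastChild): img
After 6 (parentNode): h1
After 7 (lastChild): img
After 8 (parentNode): h1
After 9 (nextSibling): h1 (no-op, stayed)
After 10 (firstChild): ul
After 11 (firstChild): tr
After 12 (firstChild): li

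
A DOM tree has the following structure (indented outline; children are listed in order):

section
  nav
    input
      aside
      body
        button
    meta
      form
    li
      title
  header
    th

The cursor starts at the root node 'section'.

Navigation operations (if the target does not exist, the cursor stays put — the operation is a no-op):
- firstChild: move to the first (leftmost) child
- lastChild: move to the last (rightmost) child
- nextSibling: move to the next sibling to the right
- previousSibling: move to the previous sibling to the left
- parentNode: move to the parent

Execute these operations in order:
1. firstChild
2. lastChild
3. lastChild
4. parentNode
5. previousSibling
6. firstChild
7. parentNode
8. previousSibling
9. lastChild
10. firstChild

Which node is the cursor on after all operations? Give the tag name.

Answer: button

Derivation:
After 1 (firstChild): nav
After 2 (lastChild): li
After 3 (lastChild): title
After 4 (parentNode): li
After 5 (previousSibling): meta
After 6 (firstChild): form
After 7 (parentNode): meta
After 8 (previousSibling): input
After 9 (lastChild): body
After 10 (firstChild): button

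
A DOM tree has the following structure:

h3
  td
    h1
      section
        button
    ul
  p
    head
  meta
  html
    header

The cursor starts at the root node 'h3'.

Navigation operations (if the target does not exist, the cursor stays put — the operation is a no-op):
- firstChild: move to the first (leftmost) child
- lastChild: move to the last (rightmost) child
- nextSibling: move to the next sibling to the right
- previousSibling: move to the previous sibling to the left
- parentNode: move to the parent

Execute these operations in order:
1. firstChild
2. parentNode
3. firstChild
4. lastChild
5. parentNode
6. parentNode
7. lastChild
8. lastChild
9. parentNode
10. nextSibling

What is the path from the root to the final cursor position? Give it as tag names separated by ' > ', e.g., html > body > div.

After 1 (firstChild): td
After 2 (parentNode): h3
After 3 (firstChild): td
After 4 (lastChild): ul
After 5 (parentNode): td
After 6 (parentNode): h3
After 7 (lastChild): html
After 8 (lastChild): header
After 9 (parentNode): html
After 10 (nextSibling): html (no-op, stayed)

Answer: h3 > html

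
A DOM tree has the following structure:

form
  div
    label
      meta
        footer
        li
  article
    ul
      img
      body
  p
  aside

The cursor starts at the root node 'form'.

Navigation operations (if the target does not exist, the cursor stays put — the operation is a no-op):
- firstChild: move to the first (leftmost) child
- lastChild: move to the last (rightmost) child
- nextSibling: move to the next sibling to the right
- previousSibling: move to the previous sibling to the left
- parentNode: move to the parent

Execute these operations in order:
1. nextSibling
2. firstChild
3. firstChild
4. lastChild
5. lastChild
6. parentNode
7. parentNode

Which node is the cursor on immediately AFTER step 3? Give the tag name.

Answer: label

Derivation:
After 1 (nextSibling): form (no-op, stayed)
After 2 (firstChild): div
After 3 (firstChild): label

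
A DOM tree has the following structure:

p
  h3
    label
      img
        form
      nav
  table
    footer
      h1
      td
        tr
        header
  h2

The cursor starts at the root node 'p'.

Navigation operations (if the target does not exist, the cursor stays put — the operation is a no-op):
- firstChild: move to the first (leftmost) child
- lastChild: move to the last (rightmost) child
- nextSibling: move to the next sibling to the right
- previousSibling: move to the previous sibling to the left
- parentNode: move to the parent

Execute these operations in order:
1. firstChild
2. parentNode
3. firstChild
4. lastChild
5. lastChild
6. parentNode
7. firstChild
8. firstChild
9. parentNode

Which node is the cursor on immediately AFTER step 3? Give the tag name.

After 1 (firstChild): h3
After 2 (parentNode): p
After 3 (firstChild): h3

Answer: h3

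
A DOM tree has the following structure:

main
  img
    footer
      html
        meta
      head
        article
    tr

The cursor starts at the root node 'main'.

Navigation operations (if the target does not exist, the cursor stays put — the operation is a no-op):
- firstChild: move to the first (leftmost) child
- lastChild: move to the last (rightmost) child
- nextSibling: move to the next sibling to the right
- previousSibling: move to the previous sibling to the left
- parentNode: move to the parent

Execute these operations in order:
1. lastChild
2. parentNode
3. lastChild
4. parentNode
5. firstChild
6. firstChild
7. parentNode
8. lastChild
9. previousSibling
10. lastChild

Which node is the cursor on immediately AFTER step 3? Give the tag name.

Answer: img

Derivation:
After 1 (lastChild): img
After 2 (parentNode): main
After 3 (lastChild): img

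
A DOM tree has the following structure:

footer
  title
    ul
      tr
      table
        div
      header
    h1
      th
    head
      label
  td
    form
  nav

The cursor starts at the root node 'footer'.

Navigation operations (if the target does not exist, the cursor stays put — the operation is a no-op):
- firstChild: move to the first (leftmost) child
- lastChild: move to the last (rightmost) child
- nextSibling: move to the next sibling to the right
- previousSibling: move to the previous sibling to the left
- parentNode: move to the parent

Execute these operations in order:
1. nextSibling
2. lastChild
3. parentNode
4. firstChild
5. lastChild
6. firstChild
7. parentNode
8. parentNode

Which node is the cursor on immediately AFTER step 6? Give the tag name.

Answer: label

Derivation:
After 1 (nextSibling): footer (no-op, stayed)
After 2 (lastChild): nav
After 3 (parentNode): footer
After 4 (firstChild): title
After 5 (lastChild): head
After 6 (firstChild): label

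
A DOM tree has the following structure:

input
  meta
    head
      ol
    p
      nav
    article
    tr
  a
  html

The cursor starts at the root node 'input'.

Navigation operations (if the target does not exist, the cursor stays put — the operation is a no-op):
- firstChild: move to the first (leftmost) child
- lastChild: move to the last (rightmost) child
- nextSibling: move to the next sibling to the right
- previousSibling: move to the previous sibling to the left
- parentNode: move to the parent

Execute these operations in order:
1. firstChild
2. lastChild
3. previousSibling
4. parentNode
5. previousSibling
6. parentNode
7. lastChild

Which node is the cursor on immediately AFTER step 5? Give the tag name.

After 1 (firstChild): meta
After 2 (lastChild): tr
After 3 (previousSibling): article
After 4 (parentNode): meta
After 5 (previousSibling): meta (no-op, stayed)

Answer: meta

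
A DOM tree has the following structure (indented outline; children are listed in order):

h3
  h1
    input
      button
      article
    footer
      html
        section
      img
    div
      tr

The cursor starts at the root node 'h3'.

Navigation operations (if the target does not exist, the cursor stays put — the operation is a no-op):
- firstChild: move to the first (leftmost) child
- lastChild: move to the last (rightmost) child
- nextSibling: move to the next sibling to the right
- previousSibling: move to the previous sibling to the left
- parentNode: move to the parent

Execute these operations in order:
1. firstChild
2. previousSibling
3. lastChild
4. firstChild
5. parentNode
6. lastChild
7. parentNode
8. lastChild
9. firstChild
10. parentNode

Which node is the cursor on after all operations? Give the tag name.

After 1 (firstChild): h1
After 2 (previousSibling): h1 (no-op, stayed)
After 3 (lastChild): div
After 4 (firstChild): tr
After 5 (parentNode): div
After 6 (lastChild): tr
After 7 (parentNode): div
After 8 (lastChild): tr
After 9 (firstChild): tr (no-op, stayed)
After 10 (parentNode): div

Answer: div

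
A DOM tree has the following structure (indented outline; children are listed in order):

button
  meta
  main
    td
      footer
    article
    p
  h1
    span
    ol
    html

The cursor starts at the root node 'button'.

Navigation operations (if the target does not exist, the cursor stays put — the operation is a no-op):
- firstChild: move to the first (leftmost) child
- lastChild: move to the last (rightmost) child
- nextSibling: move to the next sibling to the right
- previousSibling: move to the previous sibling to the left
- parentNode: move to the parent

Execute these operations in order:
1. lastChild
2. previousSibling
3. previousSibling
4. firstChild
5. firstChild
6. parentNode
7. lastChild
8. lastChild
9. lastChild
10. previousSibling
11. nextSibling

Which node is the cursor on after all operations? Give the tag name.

Answer: html

Derivation:
After 1 (lastChild): h1
After 2 (previousSibling): main
After 3 (previousSibling): meta
After 4 (firstChild): meta (no-op, stayed)
After 5 (firstChild): meta (no-op, stayed)
After 6 (parentNode): button
After 7 (lastChild): h1
After 8 (lastChild): html
After 9 (lastChild): html (no-op, stayed)
After 10 (previousSibling): ol
After 11 (nextSibling): html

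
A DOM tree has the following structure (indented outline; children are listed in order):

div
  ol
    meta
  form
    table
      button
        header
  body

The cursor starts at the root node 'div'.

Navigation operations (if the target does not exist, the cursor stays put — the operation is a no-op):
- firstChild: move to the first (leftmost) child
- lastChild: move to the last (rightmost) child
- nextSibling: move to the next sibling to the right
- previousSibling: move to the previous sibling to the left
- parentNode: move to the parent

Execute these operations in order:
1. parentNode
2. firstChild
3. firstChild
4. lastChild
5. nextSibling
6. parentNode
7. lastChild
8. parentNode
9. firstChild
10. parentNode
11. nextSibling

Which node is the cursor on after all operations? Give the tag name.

After 1 (parentNode): div (no-op, stayed)
After 2 (firstChild): ol
After 3 (firstChild): meta
After 4 (lastChild): meta (no-op, stayed)
After 5 (nextSibling): meta (no-op, stayed)
After 6 (parentNode): ol
After 7 (lastChild): meta
After 8 (parentNode): ol
After 9 (firstChild): meta
After 10 (parentNode): ol
After 11 (nextSibling): form

Answer: form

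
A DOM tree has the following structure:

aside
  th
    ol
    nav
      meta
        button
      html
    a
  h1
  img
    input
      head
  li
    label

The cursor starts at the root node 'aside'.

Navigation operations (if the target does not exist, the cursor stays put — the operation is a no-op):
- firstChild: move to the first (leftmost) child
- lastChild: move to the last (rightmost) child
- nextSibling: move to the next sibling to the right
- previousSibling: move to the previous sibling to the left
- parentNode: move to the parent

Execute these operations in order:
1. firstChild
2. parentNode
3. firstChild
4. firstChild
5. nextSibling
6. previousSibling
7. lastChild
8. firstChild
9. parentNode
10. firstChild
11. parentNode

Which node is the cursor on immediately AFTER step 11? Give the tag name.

After 1 (firstChild): th
After 2 (parentNode): aside
After 3 (firstChild): th
After 4 (firstChild): ol
After 5 (nextSibling): nav
After 6 (previousSibling): ol
After 7 (lastChild): ol (no-op, stayed)
After 8 (firstChild): ol (no-op, stayed)
After 9 (parentNode): th
After 10 (firstChild): ol
After 11 (parentNode): th

Answer: th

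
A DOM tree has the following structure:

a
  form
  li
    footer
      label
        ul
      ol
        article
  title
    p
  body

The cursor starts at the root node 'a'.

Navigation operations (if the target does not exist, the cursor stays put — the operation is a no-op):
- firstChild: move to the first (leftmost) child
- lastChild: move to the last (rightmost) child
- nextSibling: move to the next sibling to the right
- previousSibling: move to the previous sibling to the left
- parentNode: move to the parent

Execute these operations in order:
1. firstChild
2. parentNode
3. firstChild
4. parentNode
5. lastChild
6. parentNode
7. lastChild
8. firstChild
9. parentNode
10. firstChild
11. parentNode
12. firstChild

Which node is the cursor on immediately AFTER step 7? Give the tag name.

After 1 (firstChild): form
After 2 (parentNode): a
After 3 (firstChild): form
After 4 (parentNode): a
After 5 (lastChild): body
After 6 (parentNode): a
After 7 (lastChild): body

Answer: body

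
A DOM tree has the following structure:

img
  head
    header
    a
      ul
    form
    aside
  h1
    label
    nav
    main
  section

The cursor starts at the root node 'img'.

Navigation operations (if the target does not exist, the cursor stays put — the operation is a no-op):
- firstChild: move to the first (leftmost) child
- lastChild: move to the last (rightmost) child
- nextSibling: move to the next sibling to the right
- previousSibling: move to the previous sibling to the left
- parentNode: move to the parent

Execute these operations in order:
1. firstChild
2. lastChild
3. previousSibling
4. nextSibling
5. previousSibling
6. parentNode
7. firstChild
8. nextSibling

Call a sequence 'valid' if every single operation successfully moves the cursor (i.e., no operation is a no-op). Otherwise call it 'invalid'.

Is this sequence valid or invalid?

After 1 (firstChild): head
After 2 (lastChild): aside
After 3 (previousSibling): form
After 4 (nextSibling): aside
After 5 (previousSibling): form
After 6 (parentNode): head
After 7 (firstChild): header
After 8 (nextSibling): a

Answer: valid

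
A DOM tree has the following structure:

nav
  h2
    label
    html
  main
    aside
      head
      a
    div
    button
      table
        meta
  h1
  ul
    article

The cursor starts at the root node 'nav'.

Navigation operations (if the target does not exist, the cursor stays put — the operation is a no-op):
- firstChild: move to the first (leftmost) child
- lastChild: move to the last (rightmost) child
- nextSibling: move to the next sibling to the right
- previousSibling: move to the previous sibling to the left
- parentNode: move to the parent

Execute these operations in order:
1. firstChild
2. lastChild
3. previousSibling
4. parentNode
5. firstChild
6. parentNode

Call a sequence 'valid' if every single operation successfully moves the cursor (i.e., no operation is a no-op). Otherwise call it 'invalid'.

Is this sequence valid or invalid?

Answer: valid

Derivation:
After 1 (firstChild): h2
After 2 (lastChild): html
After 3 (previousSibling): label
After 4 (parentNode): h2
After 5 (firstChild): label
After 6 (parentNode): h2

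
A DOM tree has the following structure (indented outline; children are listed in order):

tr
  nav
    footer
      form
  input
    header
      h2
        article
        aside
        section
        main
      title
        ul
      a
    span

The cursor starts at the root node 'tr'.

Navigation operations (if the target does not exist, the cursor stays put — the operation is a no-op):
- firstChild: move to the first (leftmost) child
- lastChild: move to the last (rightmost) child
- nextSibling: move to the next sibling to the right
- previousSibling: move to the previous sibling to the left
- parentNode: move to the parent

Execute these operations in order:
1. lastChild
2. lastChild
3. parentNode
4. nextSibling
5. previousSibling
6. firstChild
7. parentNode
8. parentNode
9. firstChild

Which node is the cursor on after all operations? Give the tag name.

Answer: nav

Derivation:
After 1 (lastChild): input
After 2 (lastChild): span
After 3 (parentNode): input
After 4 (nextSibling): input (no-op, stayed)
After 5 (previousSibling): nav
After 6 (firstChild): footer
After 7 (parentNode): nav
After 8 (parentNode): tr
After 9 (firstChild): nav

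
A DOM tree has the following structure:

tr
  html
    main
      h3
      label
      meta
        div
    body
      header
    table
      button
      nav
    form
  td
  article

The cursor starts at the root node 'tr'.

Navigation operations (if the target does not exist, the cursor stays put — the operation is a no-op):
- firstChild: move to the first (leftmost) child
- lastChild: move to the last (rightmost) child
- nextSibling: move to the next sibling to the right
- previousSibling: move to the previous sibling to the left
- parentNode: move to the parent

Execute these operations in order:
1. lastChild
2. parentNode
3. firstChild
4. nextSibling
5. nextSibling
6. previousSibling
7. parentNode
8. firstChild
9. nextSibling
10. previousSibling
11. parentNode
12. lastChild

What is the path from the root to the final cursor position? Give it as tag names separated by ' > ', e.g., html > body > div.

Answer: tr > article

Derivation:
After 1 (lastChild): article
After 2 (parentNode): tr
After 3 (firstChild): html
After 4 (nextSibling): td
After 5 (nextSibling): article
After 6 (previousSibling): td
After 7 (parentNode): tr
After 8 (firstChild): html
After 9 (nextSibling): td
After 10 (previousSibling): html
After 11 (parentNode): tr
After 12 (lastChild): article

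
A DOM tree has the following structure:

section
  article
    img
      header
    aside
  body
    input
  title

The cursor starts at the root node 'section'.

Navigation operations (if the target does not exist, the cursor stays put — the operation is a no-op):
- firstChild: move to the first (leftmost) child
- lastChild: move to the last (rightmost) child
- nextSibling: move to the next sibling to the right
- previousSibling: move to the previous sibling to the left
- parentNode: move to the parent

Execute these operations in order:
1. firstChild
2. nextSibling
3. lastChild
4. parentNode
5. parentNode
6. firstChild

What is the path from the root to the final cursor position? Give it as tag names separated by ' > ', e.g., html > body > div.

Answer: section > article

Derivation:
After 1 (firstChild): article
After 2 (nextSibling): body
After 3 (lastChild): input
After 4 (parentNode): body
After 5 (parentNode): section
After 6 (firstChild): article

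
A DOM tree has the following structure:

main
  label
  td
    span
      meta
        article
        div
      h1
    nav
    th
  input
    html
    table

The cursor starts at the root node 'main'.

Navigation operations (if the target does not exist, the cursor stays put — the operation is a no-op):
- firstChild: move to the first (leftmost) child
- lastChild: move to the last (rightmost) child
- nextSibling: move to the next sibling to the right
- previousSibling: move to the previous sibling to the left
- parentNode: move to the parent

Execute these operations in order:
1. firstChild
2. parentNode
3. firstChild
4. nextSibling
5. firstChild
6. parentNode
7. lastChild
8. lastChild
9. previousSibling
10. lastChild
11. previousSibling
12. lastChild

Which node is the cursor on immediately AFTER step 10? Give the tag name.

Answer: nav

Derivation:
After 1 (firstChild): label
After 2 (parentNode): main
After 3 (firstChild): label
After 4 (nextSibling): td
After 5 (firstChild): span
After 6 (parentNode): td
After 7 (lastChild): th
After 8 (lastChild): th (no-op, stayed)
After 9 (previousSibling): nav
After 10 (lastChild): nav (no-op, stayed)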